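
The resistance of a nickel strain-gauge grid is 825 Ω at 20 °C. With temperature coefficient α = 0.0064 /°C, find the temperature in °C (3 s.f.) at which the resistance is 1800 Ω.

205 °C

R = R₀(1 + α(T − T₀)) ⇒ T = T₀ + (R/R₀ − 1)/α
T = 20 + (1800/825 − 1)/0.0064 = 20 + (1.182)/0.0064 = 205 °C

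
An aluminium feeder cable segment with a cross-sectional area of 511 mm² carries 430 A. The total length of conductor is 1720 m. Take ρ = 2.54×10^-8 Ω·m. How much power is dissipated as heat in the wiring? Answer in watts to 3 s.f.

A = 511 mm² = 5.110e-04 m²
R = ρL/A = (2.54×10^-8)(1720)/(5.110e-04) = 0.0855 Ω
P = I²R = (430)² × 0.0855 = 15800 W

15800 W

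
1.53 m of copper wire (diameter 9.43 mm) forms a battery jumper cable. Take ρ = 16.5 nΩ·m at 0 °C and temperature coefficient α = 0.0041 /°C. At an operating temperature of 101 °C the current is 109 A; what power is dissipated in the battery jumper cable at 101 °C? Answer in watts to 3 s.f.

ρ = 16.5 nΩ·m = 1.65×10^-8 Ω·m
A = π(d/2)² = π(4.7150e-03 m)² = 6.984e-05 m²
R₍0₎ = ρL/A = (1.65×10^-8)(1.53)/(6.984e-05) = 3.615×10^-4 Ω
R₍101₎ = R₍0₎(1 + αΔT) = 3.615×10^-4 × (1 + 0.0041×101) = 5.111×10^-4 Ω
P = I²R = (109)² × 5.111×10^-4 = 6.07 W

6.07 W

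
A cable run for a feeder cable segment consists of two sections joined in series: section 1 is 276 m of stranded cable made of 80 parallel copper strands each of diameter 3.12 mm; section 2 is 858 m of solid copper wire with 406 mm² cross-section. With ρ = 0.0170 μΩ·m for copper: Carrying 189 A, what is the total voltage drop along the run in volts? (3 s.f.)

8.24 V

ρ = 0.0170 μΩ·m = 1.70×10^-8 Ω·m
Section 1: A_strand = π(1.5600e-03)² = 7.645e-06 m²; R₁ = ρL/(N·A_s) = (1.70×10^-8)(276)/(80×7.645e-06) = 0.007671 Ω
Section 2: A = 406 mm² = 4.060e-04 m²
R₂ = (1.70×10^-8)(858)/(4.060e-04) = 0.03593 Ω
R = R₁ + R₂ = 0.0436 Ω
V = IR = 189 × 0.0436 = 8.24 V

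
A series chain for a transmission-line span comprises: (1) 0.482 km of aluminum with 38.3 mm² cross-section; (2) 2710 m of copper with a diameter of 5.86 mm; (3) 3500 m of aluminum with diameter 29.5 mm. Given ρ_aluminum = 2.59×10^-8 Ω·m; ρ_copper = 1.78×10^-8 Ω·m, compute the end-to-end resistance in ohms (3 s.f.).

2.25 Ω

Seg 1: A = 38.3 mm² = 3.830e-05 m²
R_1 = (2.59×10^-8)(482)/(3.830e-05) = 0.3259 Ω
Seg 2: A = π(d/2)² = π(2.9300e-03 m)² = 2.697e-05 m²
R_2 = (1.78×10^-8)(2710)/(2.697e-05) = 1.789 Ω
Seg 3: A = π(d/2)² = π(1.4750e-02 m)² = 6.835e-04 m²
R_3 = (2.59×10^-8)(3500)/(6.835e-04) = 0.1326 Ω
R_total = R_1 + R_2 + R_3 = 2.25 Ω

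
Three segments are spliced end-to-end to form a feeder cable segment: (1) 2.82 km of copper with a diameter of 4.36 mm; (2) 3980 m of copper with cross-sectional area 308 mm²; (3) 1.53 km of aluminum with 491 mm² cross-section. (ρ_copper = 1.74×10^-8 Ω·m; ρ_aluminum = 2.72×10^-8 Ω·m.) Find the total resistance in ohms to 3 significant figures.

Seg 1: A = π(d/2)² = π(2.1800e-03 m)² = 1.493e-05 m²
R_1 = (1.74×10^-8)(2820)/(1.493e-05) = 3.287 Ω
Seg 2: A = 308 mm² = 3.080e-04 m²
R_2 = (1.74×10^-8)(3980)/(3.080e-04) = 0.2248 Ω
Seg 3: A = 491 mm² = 4.910e-04 m²
R_3 = (2.72×10^-8)(1530)/(4.910e-04) = 0.08476 Ω
R_total = R_1 + R_2 + R_3 = 3.60 Ω

3.60 Ω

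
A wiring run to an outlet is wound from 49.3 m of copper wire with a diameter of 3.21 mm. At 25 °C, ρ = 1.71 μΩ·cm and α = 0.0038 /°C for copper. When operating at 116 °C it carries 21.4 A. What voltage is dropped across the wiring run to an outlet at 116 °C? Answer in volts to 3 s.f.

3.00 V

ρ = 1.71 μΩ·cm = 1.71×10^-8 Ω·m
A = π(d/2)² = π(1.6050e-03 m)² = 8.093e-06 m²
R₍25₎ = ρL/A = (1.71×10^-8)(49.3)/(8.093e-06) = 0.1042 Ω
R₍116₎ = R₍25₎(1 + αΔT) = 0.1042 × (1 + 0.0038×91) = 0.1402 Ω
V = IR = 21.4 × 0.1402 = 3.00 V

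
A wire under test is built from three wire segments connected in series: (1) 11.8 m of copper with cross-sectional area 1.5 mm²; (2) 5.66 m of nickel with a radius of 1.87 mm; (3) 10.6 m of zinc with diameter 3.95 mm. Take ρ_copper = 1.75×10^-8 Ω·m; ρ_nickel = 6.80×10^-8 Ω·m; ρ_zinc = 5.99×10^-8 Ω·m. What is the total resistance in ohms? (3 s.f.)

0.225 Ω

Seg 1: A = 1.5 mm² = 1.500e-06 m²
R_1 = (1.75×10^-8)(11.8)/(1.500e-06) = 0.1377 Ω
Seg 2: A = πr² = π(1.8700e-03 m)² = 1.099e-05 m²
R_2 = (6.80×10^-8)(5.66)/(1.099e-05) = 0.03503 Ω
Seg 3: A = π(d/2)² = π(1.9750e-03 m)² = 1.225e-05 m²
R_3 = (5.99×10^-8)(10.6)/(1.225e-05) = 0.05181 Ω
R_total = R_1 + R_2 + R_3 = 0.225 Ω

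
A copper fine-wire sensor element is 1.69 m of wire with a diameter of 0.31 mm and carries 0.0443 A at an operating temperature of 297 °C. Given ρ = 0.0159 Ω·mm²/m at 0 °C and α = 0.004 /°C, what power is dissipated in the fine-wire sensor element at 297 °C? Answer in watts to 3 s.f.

ρ = 0.0159 Ω·mm²/m = 1.59×10^-8 Ω·m
A = π(d/2)² = π(1.5500e-04 m)² = 7.548e-08 m²
R₍0₎ = ρL/A = (1.59×10^-8)(1.69)/(7.548e-08) = 0.356 Ω
R₍297₎ = R₍0₎(1 + αΔT) = 0.356 × (1 + 0.004×297) = 0.779 Ω
P = I²R = (0.0443)² × 0.779 = 0.00153 W

0.00153 W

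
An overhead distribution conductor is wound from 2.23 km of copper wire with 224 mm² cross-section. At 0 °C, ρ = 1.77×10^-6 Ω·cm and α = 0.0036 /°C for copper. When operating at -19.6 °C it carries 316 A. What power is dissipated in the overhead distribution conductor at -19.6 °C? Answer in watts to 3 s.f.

16400 W

ρ = 1.77×10^-6 Ω·cm = 1.77×10^-8 Ω·m
A = 224 mm² = 2.240e-04 m²
R₍0₎ = ρL/A = (1.77×10^-8)(2230)/(2.240e-04) = 0.1762 Ω
R₍-19.6₎ = R₍0₎(1 + αΔT) = 0.1762 × (1 + 0.0036×-19.6) = 0.1638 Ω
P = I²R = (316)² × 0.1638 = 16400 W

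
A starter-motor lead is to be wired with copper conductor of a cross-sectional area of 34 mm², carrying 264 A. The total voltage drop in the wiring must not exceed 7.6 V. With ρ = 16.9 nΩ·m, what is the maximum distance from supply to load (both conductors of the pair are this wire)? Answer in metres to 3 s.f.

29.0 m

ρ = 16.9 nΩ·m = 1.69×10^-8 Ω·m
A = 34 mm² = 3.400e-05 m²
L_max = V_max·A/(2·ρI) = (7.6)(3.400e-05)/(2×1.69×10^-8×264) = 29.0 m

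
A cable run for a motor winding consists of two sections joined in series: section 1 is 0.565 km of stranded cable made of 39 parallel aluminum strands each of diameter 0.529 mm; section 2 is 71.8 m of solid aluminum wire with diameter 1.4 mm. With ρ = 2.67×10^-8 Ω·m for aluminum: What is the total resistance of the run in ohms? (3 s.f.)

3.01 Ω

Section 1: A_strand = π(2.6450e-04)² = 2.198e-07 m²; R₁ = ρL/(N·A_s) = (2.67×10^-8)(565)/(39×2.198e-07) = 1.76 Ω
Section 2: A = π(d/2)² = π(7.0000e-04 m)² = 1.539e-06 m²
R₂ = (2.67×10^-8)(71.8)/(1.539e-06) = 1.245 Ω
R = R₁ + R₂ = 3.01 Ω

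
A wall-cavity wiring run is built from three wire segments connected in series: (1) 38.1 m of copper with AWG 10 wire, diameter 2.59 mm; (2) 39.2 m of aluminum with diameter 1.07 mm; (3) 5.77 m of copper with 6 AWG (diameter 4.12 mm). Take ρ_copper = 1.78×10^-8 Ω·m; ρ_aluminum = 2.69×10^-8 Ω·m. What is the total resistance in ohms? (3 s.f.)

Seg 1: A = π(2.59/2 mm)² = π(1.2950e-03 m)² = 5.269e-06 m²
R_1 = (1.78×10^-8)(38.1)/(5.269e-06) = 0.1287 Ω
Seg 2: A = π(d/2)² = π(5.3500e-04 m)² = 8.992e-07 m²
R_2 = (2.69×10^-8)(39.2)/(8.992e-07) = 1.173 Ω
Seg 3: A = π(4.12/2 mm)² = π(2.0600e-03 m)² = 1.333e-05 m²
R_3 = (1.78×10^-8)(5.77)/(1.333e-05) = 0.007704 Ω
R_total = R_1 + R_2 + R_3 = 1.31 Ω

1.31 Ω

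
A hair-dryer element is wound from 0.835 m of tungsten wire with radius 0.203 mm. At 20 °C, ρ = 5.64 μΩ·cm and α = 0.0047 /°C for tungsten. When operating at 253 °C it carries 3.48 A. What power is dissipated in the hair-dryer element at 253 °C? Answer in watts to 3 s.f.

ρ = 5.64 μΩ·cm = 5.64×10^-8 Ω·m
A = πr² = π(2.0300e-04 m)² = 1.295e-07 m²
R₍20₎ = ρL/A = (5.64×10^-8)(0.835)/(1.295e-07) = 0.3638 Ω
R₍253₎ = R₍20₎(1 + αΔT) = 0.3638 × (1 + 0.0047×233) = 0.7621 Ω
P = I²R = (3.48)² × 0.7621 = 9.23 W

9.23 W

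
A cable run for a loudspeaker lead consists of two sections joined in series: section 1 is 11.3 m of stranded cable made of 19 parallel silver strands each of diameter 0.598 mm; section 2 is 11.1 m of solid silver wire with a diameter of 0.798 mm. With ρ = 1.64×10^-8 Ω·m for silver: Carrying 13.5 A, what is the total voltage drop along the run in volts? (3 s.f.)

Section 1: A_strand = π(2.9900e-04)² = 2.809e-07 m²; R₁ = ρL/(N·A_s) = (1.64×10^-8)(11.3)/(19×2.809e-07) = 0.03473 Ω
Section 2: A = π(d/2)² = π(3.9900e-04 m)² = 5.001e-07 m²
R₂ = (1.64×10^-8)(11.1)/(5.001e-07) = 0.364 Ω
R = R₁ + R₂ = 0.3987 Ω
V = IR = 13.5 × 0.3987 = 5.38 V

5.38 V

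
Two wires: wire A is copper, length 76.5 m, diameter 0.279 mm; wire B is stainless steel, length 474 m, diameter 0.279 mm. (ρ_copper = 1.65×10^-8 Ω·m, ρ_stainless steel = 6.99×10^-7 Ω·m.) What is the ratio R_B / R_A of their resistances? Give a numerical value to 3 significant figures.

262

R ∝ ρL/d², so R_B/R_A = (ρ_B/ρ_A) × (L_B/L_A)
= (6.99×10^-7/1.65×10^-8) × (474/76.5) = 262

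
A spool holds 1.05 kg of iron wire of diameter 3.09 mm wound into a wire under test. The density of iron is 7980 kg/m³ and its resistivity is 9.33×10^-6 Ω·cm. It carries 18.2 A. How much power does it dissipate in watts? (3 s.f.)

72.3 W

ρ = 9.33×10^-6 Ω·cm = 9.33×10^-8 Ω·m
A = π(d/2)² = π(1.5450e-03 m)² = 7.4991e-06 m²
L = m/(density·A) = 1.05/(7980×7.4991e-06) = 17.55 m
R = ρL/A = (9.33×10^-8)(17.55)/(7.4991e-06) = 0.2183 Ω
P = I²R = (18.2)² × 0.2183 = 72.3 W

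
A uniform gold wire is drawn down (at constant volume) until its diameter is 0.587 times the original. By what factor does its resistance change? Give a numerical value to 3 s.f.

8.42

Volume constant ⇒ L' = L/r² with r = 0.587. R' = ρL'/A' = ρ(L/r²)/(πr²d₀²/4) = R/r⁴.
Factor = 8.42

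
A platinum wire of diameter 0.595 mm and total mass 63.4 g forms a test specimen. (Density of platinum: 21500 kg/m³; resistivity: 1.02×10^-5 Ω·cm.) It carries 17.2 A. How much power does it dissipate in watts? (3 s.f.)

1150 W

ρ = 1.02×10^-5 Ω·cm = 1.02×10^-7 Ω·m
A = π(d/2)² = π(2.9750e-04 m)² = 2.7805e-07 m²
L = m/(density·A) = 0.0634/(21500×2.7805e-07) = 10.61 m
R = ρL/A = (1.02×10^-7)(10.61)/(2.7805e-07) = 3.89 Ω
P = I²R = (17.2)² × 3.89 = 1150 W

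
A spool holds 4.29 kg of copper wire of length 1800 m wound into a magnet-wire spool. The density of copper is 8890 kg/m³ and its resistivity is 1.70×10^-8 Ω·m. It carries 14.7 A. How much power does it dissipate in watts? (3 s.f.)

24700 W

A = m/(density·L) = 4.29/(8890×1800) = 2.6809e-07 m²
R = ρL/A = (1.70×10^-8)(1800)/(2.6809e-07) = 114.1 Ω
P = I²R = (14.7)² × 114.1 = 24700 W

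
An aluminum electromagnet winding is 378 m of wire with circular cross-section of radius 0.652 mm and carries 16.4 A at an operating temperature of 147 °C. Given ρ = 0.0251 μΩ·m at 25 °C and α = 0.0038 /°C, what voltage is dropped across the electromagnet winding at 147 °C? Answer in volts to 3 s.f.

171 V

ρ = 0.0251 μΩ·m = 2.51×10^-8 Ω·m
A = πr² = π(6.5200e-04 m)² = 1.336e-06 m²
R₍25₎ = ρL/A = (2.51×10^-8)(378)/(1.336e-06) = 7.104 Ω
R₍147₎ = R₍25₎(1 + αΔT) = 7.104 × (1 + 0.0038×122) = 10.4 Ω
V = IR = 16.4 × 10.4 = 171 V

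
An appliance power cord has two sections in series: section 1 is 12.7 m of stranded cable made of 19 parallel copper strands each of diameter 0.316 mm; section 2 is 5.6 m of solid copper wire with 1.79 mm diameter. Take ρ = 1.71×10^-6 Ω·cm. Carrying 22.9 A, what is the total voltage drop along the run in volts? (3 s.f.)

4.21 V

ρ = 1.71×10^-6 Ω·cm = 1.71×10^-8 Ω·m
Section 1: A_strand = π(1.5800e-04)² = 7.843e-08 m²; R₁ = ρL/(N·A_s) = (1.71×10^-8)(12.7)/(19×7.843e-08) = 0.1457 Ω
Section 2: A = π(d/2)² = π(8.9500e-04 m)² = 2.516e-06 m²
R₂ = (1.71×10^-8)(5.6)/(2.516e-06) = 0.03805 Ω
R = R₁ + R₂ = 0.1838 Ω
V = IR = 22.9 × 0.1838 = 4.21 V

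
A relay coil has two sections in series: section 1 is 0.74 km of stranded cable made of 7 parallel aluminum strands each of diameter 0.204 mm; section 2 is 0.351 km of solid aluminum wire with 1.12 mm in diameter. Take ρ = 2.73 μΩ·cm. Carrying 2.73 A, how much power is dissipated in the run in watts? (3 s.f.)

731 W

ρ = 2.73 μΩ·cm = 2.73×10^-8 Ω·m
Section 1: A_strand = π(1.0200e-04)² = 3.269e-08 m²; R₁ = ρL/(N·A_s) = (2.73×10^-8)(740)/(7×3.269e-08) = 88.3 Ω
Section 2: A = π(d/2)² = π(5.6000e-04 m)² = 9.852e-07 m²
R₂ = (2.73×10^-8)(351)/(9.852e-07) = 9.726 Ω
R = R₁ + R₂ = 98.02 Ω
P = I²R = (2.73)² × 98.02 = 731 W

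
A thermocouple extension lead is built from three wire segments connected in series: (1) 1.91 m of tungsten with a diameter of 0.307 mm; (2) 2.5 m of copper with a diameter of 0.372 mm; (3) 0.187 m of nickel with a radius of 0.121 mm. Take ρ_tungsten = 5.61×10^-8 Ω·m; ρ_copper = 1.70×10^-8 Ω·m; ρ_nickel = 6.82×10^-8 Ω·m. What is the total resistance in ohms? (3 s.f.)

2.12 Ω

Seg 1: A = π(d/2)² = π(1.5350e-04 m)² = 7.402e-08 m²
R_1 = (5.61×10^-8)(1.91)/(7.402e-08) = 1.448 Ω
Seg 2: A = π(d/2)² = π(1.8600e-04 m)² = 1.087e-07 m²
R_2 = (1.70×10^-8)(2.5)/(1.087e-07) = 0.391 Ω
Seg 3: A = πr² = π(1.2100e-04 m)² = 4.600e-08 m²
R_3 = (6.82×10^-8)(0.187)/(4.600e-08) = 0.2773 Ω
R_total = R_1 + R_2 + R_3 = 2.12 Ω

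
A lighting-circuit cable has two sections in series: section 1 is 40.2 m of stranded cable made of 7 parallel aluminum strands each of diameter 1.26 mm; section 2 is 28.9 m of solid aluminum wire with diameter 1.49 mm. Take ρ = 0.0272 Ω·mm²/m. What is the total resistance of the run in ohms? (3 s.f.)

0.576 Ω

ρ = 0.0272 Ω·mm²/m = 2.72×10^-8 Ω·m
Section 1: A_strand = π(6.3000e-04)² = 1.247e-06 m²; R₁ = ρL/(N·A_s) = (2.72×10^-8)(40.2)/(7×1.247e-06) = 0.1253 Ω
Section 2: A = π(d/2)² = π(7.4500e-04 m)² = 1.744e-06 m²
R₂ = (2.72×10^-8)(28.9)/(1.744e-06) = 0.4508 Ω
R = R₁ + R₂ = 0.576 Ω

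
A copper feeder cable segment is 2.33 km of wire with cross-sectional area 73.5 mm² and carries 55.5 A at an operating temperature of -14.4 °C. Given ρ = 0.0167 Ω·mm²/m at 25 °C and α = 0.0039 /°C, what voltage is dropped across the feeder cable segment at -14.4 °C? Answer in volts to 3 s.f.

24.9 V

ρ = 0.0167 Ω·mm²/m = 1.67×10^-8 Ω·m
A = 73.5 mm² = 7.350e-05 m²
R₍25₎ = ρL/A = (1.67×10^-8)(2330)/(7.350e-05) = 0.5294 Ω
R₍-14.4₎ = R₍25₎(1 + αΔT) = 0.5294 × (1 + 0.0039×-39.4) = 0.4481 Ω
V = IR = 55.5 × 0.4481 = 24.9 V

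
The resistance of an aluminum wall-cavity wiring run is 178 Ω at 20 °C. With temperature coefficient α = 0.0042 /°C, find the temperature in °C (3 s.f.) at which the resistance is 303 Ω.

R = R₀(1 + α(T − T₀)) ⇒ T = T₀ + (R/R₀ − 1)/α
T = 20 + (303/178 − 1)/0.0042 = 20 + (0.7022)/0.0042 = 187 °C

187 °C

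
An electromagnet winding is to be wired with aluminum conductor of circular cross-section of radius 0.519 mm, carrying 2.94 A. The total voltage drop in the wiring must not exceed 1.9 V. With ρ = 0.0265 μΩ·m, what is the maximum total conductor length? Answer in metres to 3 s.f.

20.6 m

ρ = 0.0265 μΩ·m = 2.65×10^-8 Ω·m
A = πr² = π(5.1900e-04 m)² = 8.462e-07 m²
L_max = V_max·A/(1·ρI) = (1.9)(8.462e-07)/(2.65×10^-8×2.94) = 20.6 m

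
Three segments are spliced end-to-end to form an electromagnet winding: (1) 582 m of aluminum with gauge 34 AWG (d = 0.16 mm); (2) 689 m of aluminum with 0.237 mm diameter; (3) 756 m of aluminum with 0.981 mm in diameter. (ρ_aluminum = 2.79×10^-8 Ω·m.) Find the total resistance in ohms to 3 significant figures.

1270 Ω

Seg 1: A = π(0.16/2 mm)² = π(8.0000e-05 m)² = 2.011e-08 m²
R_1 = (2.79×10^-8)(582)/(2.011e-08) = 807.6 Ω
Seg 2: A = π(d/2)² = π(1.1850e-04 m)² = 4.412e-08 m²
R_2 = (2.79×10^-8)(689)/(4.412e-08) = 435.7 Ω
Seg 3: A = π(d/2)² = π(4.9050e-04 m)² = 7.558e-07 m²
R_3 = (2.79×10^-8)(756)/(7.558e-07) = 27.91 Ω
R_total = R_1 + R_2 + R_3 = 1270 Ω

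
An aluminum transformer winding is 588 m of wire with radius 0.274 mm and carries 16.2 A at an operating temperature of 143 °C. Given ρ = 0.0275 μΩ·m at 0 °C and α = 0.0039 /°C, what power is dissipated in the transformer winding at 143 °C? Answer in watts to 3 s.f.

ρ = 0.0275 μΩ·m = 2.75×10^-8 Ω·m
A = πr² = π(2.7400e-04 m)² = 2.359e-07 m²
R₍0₎ = ρL/A = (2.75×10^-8)(588)/(2.359e-07) = 68.56 Ω
R₍143₎ = R₍0₎(1 + αΔT) = 68.56 × (1 + 0.0039×143) = 106.8 Ω
P = I²R = (16.2)² × 106.8 = 28000 W

28000 W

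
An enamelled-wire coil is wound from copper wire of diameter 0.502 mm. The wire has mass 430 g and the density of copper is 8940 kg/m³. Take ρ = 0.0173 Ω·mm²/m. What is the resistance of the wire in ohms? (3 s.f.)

ρ = 0.0173 Ω·mm²/m = 1.73×10^-8 Ω·m
A = π(d/2)² = π(2.5100e-04 m)² = 1.9792e-07 m²
L = m/(density·A) = 0.43/(8940×1.9792e-07) = 243 m
R = ρL/A = (1.73×10^-8)(243)/(1.9792e-07) = 21.2 Ω

21.2 Ω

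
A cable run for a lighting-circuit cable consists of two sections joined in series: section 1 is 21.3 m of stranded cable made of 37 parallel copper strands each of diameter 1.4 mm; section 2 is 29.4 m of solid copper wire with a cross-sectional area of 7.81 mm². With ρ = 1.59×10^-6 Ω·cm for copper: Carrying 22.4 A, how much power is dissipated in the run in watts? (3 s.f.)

ρ = 1.59×10^-6 Ω·cm = 1.59×10^-8 Ω·m
Section 1: A_strand = π(7.0000e-04)² = 1.539e-06 m²; R₁ = ρL/(N·A_s) = (1.59×10^-8)(21.3)/(37×1.539e-06) = 0.005946 Ω
Section 2: A = 7.81 mm² = 7.810e-06 m²
R₂ = (1.59×10^-8)(29.4)/(7.810e-06) = 0.05985 Ω
R = R₁ + R₂ = 0.0658 Ω
P = I²R = (22.4)² × 0.0658 = 33.0 W

33.0 W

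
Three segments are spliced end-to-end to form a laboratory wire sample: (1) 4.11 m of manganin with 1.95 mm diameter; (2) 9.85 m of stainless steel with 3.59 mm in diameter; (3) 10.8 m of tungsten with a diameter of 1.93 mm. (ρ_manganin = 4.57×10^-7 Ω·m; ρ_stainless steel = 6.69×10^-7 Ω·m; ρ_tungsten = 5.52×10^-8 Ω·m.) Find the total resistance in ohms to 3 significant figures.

1.48 Ω

Seg 1: A = π(d/2)² = π(9.7500e-04 m)² = 2.986e-06 m²
R_1 = (4.57×10^-7)(4.11)/(2.986e-06) = 0.6289 Ω
Seg 2: A = π(d/2)² = π(1.7950e-03 m)² = 1.012e-05 m²
R_2 = (6.69×10^-7)(9.85)/(1.012e-05) = 0.651 Ω
Seg 3: A = π(d/2)² = π(9.6500e-04 m)² = 2.926e-06 m²
R_3 = (5.52×10^-8)(10.8)/(2.926e-06) = 0.2038 Ω
R_total = R_1 + R_2 + R_3 = 1.48 Ω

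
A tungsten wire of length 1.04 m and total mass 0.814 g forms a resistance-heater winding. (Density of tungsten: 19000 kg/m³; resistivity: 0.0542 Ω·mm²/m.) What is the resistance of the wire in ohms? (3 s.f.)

ρ = 0.0542 Ω·mm²/m = 5.42×10^-8 Ω·m
A = m/(density·L) = 8.140×10^-4/(19000×1.04) = 4.1194e-08 m²
R = ρL/A = (5.42×10^-8)(1.04)/(4.1194e-08) = 1.37 Ω

1.37 Ω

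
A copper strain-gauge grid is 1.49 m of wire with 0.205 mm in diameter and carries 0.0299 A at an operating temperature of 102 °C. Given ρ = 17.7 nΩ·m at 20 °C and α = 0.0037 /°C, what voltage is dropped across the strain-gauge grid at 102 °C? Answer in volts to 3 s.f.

ρ = 17.7 nΩ·m = 1.77×10^-8 Ω·m
A = π(d/2)² = π(1.0250e-04 m)² = 3.301e-08 m²
R₍20₎ = ρL/A = (1.77×10^-8)(1.49)/(3.301e-08) = 0.799 Ω
R₍102₎ = R₍20₎(1 + αΔT) = 0.799 × (1 + 0.0037×82) = 1.041 Ω
V = IR = 0.0299 × 1.041 = 0.0311 V

0.0311 V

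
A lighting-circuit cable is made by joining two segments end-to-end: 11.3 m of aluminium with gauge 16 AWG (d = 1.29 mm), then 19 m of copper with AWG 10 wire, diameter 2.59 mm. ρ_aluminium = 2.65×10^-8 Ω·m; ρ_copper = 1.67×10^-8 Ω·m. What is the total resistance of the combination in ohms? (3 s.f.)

0.289 Ω

Segment 1: A = π(1.29/2 mm)² = π(6.4500e-04 m)² = 1.307e-06 m²
R₁ = ρL/A = (2.65×10^-8)(11.3)/(1.307e-06) = 0.2291 Ω
Segment 2: A = π(2.59/2 mm)² = π(1.2950e-03 m)² = 5.269e-06 m²
R₂ = (1.67×10^-8)(19)/(5.269e-06) = 0.06023 Ω
R = R₁ + R₂ = 0.289 Ω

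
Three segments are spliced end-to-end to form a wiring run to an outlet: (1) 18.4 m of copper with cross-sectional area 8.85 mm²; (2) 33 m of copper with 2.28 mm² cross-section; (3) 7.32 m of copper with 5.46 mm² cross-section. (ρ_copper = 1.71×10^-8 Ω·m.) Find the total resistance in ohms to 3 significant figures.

Seg 1: A = 8.85 mm² = 8.850e-06 m²
R_1 = (1.71×10^-8)(18.4)/(8.850e-06) = 0.03555 Ω
Seg 2: A = 2.28 mm² = 2.280e-06 m²
R_2 = (1.71×10^-8)(33)/(2.280e-06) = 0.2475 Ω
Seg 3: A = 5.46 mm² = 5.460e-06 m²
R_3 = (1.71×10^-8)(7.32)/(5.460e-06) = 0.02293 Ω
R_total = R_1 + R_2 + R_3 = 0.306 Ω

0.306 Ω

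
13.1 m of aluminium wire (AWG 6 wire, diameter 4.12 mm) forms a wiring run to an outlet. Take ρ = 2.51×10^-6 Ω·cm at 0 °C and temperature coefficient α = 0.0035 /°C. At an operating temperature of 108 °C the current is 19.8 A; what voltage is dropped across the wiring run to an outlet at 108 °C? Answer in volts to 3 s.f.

0.673 V

ρ = 2.51×10^-6 Ω·cm = 2.51×10^-8 Ω·m
A = π(4.12/2 mm)² = π(2.0600e-03 m)² = 1.333e-05 m²
R₍0₎ = ρL/A = (2.51×10^-8)(13.1)/(1.333e-05) = 0.02466 Ω
R₍108₎ = R₍0₎(1 + αΔT) = 0.02466 × (1 + 0.0035×108) = 0.03399 Ω
V = IR = 19.8 × 0.03399 = 0.673 V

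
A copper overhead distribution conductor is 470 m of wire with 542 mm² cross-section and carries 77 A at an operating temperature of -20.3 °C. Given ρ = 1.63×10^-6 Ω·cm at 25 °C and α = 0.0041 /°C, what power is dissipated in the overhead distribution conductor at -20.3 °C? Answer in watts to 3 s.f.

ρ = 1.63×10^-6 Ω·cm = 1.63×10^-8 Ω·m
A = 542 mm² = 5.420e-04 m²
R₍25₎ = ρL/A = (1.63×10^-8)(470)/(5.420e-04) = 0.01413 Ω
R₍-20.3₎ = R₍25₎(1 + αΔT) = 0.01413 × (1 + 0.0041×-45.3) = 0.01151 Ω
P = I²R = (77)² × 0.01151 = 68.2 W

68.2 W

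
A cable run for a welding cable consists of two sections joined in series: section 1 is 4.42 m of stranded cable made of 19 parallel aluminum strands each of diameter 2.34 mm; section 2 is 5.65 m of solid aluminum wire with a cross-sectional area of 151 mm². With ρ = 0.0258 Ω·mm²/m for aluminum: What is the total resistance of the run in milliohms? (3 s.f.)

2.36 mΩ

ρ = 0.0258 Ω·mm²/m = 2.58×10^-8 Ω·m
Section 1: A_strand = π(1.1700e-03)² = 4.301e-06 m²; R₁ = ρL/(N·A_s) = (2.58×10^-8)(4.42)/(19×4.301e-06) = 0.001396 Ω
Section 2: A = 151 mm² = 1.510e-04 m²
R₂ = (2.58×10^-8)(5.65)/(1.510e-04) = 9.654×10^-4 Ω
R = R₁ + R₂ = 2.36 mΩ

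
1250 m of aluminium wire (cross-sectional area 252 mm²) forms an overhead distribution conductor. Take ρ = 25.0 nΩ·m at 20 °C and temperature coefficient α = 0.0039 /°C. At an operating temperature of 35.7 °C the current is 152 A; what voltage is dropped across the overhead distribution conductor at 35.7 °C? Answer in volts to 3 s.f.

ρ = 25.0 nΩ·m = 2.50×10^-8 Ω·m
A = 252 mm² = 2.520e-04 m²
R₍20₎ = ρL/A = (2.50×10^-8)(1250)/(2.520e-04) = 0.124 Ω
R₍35.7₎ = R₍20₎(1 + αΔT) = 0.124 × (1 + 0.0039×15.7) = 0.1316 Ω
V = IR = 152 × 0.1316 = 20.0 V

20.0 V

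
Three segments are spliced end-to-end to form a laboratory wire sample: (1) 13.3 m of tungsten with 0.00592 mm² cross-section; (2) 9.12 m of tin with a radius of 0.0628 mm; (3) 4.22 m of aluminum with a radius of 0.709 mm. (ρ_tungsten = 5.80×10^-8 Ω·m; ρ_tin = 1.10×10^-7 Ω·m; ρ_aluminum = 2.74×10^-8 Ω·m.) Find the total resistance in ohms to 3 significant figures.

211 Ω

Seg 1: A = 0.00592 mm² = 5.920e-09 m²
R_1 = (5.80×10^-8)(13.3)/(5.920e-09) = 130.3 Ω
Seg 2: A = πr² = π(6.2800e-05 m)² = 1.239e-08 m²
R_2 = (1.10×10^-7)(9.12)/(1.239e-08) = 80.97 Ω
Seg 3: A = πr² = π(7.0900e-04 m)² = 1.579e-06 m²
R_3 = (2.74×10^-8)(4.22)/(1.579e-06) = 0.07322 Ω
R_total = R_1 + R_2 + R_3 = 211 Ω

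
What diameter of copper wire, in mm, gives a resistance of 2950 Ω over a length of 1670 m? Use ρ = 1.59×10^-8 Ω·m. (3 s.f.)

0.107 mm

A = ρL/R = (1.59×10^-8)(1670)/(2950) = 9.001e-09 m²
d = 2√(A/π) = 1.071e-04 m = 0.107 mm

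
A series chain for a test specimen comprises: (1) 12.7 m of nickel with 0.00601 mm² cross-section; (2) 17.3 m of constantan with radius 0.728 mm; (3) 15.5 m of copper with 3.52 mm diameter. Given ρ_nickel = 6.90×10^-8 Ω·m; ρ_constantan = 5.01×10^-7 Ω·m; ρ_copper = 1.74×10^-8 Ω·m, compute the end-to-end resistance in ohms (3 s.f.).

151 Ω

Seg 1: A = 0.00601 mm² = 6.010e-09 m²
R_1 = (6.90×10^-8)(12.7)/(6.010e-09) = 145.8 Ω
Seg 2: A = πr² = π(7.2800e-04 m)² = 1.665e-06 m²
R_2 = (5.01×10^-7)(17.3)/(1.665e-06) = 5.206 Ω
Seg 3: A = π(d/2)² = π(1.7600e-03 m)² = 9.731e-06 m²
R_3 = (1.74×10^-8)(15.5)/(9.731e-06) = 0.02771 Ω
R_total = R_1 + R_2 + R_3 = 151 Ω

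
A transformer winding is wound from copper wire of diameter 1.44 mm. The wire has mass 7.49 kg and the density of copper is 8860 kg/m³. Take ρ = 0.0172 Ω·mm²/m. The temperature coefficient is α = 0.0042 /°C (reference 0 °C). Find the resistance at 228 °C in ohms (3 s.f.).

ρ = 0.0172 Ω·mm²/m = 1.72×10^-8 Ω·m
A = π(d/2)² = π(7.2000e-04 m)² = 1.6286e-06 m²
L = m/(density·A) = 7.49/(8860×1.6286e-06) = 519.1 m
R = ρL/A = (1.72×10^-8)(519.1)/(1.6286e-06) = 5.482 Ω
R(228 °C) = 5.482 × (1 + 0.0042×228) = 10.7 Ω

10.7 Ω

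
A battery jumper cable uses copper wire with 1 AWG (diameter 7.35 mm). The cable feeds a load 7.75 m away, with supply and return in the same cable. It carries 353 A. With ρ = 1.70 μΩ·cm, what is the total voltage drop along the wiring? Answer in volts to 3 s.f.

2.19 V

ρ = 1.70 μΩ·cm = 1.70×10^-8 Ω·m
A = π(7.35/2 mm)² = π(3.6750e-03 m)² = 4.243e-05 m²
Total conductor length (both ways) L = 2 × 7.75 = 15.5 m
R = ρL/A = (1.70×10^-8)(15.5)/(4.243e-05) = 0.00621 Ω
V = IR = 353 × 0.00621 = 2.19 V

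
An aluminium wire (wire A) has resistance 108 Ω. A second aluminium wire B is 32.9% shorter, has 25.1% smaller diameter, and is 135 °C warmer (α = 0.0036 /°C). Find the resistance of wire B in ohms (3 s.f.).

192 Ω

R ∝ ρL/d² with ρ ∝ (1+αΔT), so R_B/R_A = (1 − 32.9/100) × (1 − 25.1/100)⁻² × (1 + 0.0036×135)
= 0.671 × 1.782 × 1.486 = 1.777
R_B = 1.777 × 108 = 192 Ω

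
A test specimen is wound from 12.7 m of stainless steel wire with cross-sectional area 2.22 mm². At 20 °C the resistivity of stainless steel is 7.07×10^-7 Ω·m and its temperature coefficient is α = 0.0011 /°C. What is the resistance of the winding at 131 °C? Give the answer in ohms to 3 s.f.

4.54 Ω

A = 2.22 mm² = 2.220e-06 m²
R₍20°C₎ = ρL/A = (7.07×10^-7)(12.7)/(2.220e-06) = 4.045 Ω
R = R₀(1 + αΔT) = 4.045(1 + 0.0011×111) = 4.54 Ω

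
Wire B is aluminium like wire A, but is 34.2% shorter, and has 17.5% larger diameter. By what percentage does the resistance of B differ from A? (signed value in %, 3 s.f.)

-52.3%

R ∝ L/d², so R_B/R_A = (1 − 34.2/100) × (1 + 17.5/100)⁻²
= 0.658 × 0.7243 = 0.4766
(R_B − R_A)/R_A = 0.4766 − 1 = -52.3%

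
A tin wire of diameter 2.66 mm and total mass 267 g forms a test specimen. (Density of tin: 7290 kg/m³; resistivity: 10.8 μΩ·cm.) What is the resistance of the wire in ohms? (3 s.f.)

ρ = 10.8 μΩ·cm = 1.08×10^-7 Ω·m
A = π(d/2)² = π(1.3300e-03 m)² = 5.5572e-06 m²
L = m/(density·A) = 0.267/(7290×5.5572e-06) = 6.591 m
R = ρL/A = (1.08×10^-7)(6.591)/(5.5572e-06) = 0.128 Ω

0.128 Ω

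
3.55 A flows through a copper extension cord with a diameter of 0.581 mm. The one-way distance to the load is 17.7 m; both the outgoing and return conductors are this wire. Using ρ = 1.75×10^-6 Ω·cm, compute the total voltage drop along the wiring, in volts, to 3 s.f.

ρ = 1.75×10^-6 Ω·cm = 1.75×10^-8 Ω·m
A = π(d/2)² = π(2.9050e-04 m)² = 2.651e-07 m²
Total conductor length (both ways) L = 2 × 17.7 = 35.4 m
R = ρL/A = (1.75×10^-8)(35.4)/(2.651e-07) = 2.337 Ω
V = IR = 3.55 × 2.337 = 8.30 V

8.30 V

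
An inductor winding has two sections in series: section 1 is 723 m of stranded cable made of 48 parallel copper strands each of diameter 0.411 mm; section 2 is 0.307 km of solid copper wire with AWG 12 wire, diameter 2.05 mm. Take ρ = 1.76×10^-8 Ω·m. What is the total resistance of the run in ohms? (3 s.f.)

3.64 Ω

Section 1: A_strand = π(2.0550e-04)² = 1.327e-07 m²; R₁ = ρL/(N·A_s) = (1.76×10^-8)(723)/(48×1.327e-07) = 1.998 Ω
Section 2: A = π(2.05/2 mm)² = π(1.0250e-03 m)² = 3.301e-06 m²
R₂ = (1.76×10^-8)(307)/(3.301e-06) = 1.637 Ω
R = R₁ + R₂ = 3.64 Ω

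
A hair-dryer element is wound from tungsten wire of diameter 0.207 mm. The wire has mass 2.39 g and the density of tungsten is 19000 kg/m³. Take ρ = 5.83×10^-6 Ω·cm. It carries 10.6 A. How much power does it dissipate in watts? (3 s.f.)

ρ = 5.83×10^-6 Ω·cm = 5.83×10^-8 Ω·m
A = π(d/2)² = π(1.0350e-04 m)² = 3.3654e-08 m²
L = m/(density·A) = 0.00239/(19000×3.3654e-08) = 3.738 m
R = ρL/A = (5.83×10^-8)(3.738)/(3.3654e-08) = 6.475 Ω
P = I²R = (10.6)² × 6.475 = 728 W

728 W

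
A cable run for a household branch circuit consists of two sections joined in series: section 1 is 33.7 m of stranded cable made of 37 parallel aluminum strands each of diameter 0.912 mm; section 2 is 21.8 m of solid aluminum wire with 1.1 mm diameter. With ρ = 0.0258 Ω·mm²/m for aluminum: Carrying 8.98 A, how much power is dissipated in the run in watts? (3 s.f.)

ρ = 0.0258 Ω·mm²/m = 2.58×10^-8 Ω·m
Section 1: A_strand = π(4.5600e-04)² = 6.533e-07 m²; R₁ = ρL/(N·A_s) = (2.58×10^-8)(33.7)/(37×6.533e-07) = 0.03597 Ω
Section 2: A = π(d/2)² = π(5.5000e-04 m)² = 9.503e-07 m²
R₂ = (2.58×10^-8)(21.8)/(9.503e-07) = 0.5918 Ω
R = R₁ + R₂ = 0.6278 Ω
P = I²R = (8.98)² × 0.6278 = 50.6 W

50.6 W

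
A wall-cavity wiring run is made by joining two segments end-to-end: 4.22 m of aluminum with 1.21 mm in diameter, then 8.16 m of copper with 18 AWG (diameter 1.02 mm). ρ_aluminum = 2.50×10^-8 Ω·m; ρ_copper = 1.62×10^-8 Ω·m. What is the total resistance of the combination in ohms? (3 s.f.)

0.254 Ω

Segment 1: A = π(d/2)² = π(6.0500e-04 m)² = 1.150e-06 m²
R₁ = ρL/A = (2.50×10^-8)(4.22)/(1.150e-06) = 0.09175 Ω
Segment 2: A = π(1.02/2 mm)² = π(5.1000e-04 m)² = 8.171e-07 m²
R₂ = (1.62×10^-8)(8.16)/(8.171e-07) = 0.1618 Ω
R = R₁ + R₂ = 0.254 Ω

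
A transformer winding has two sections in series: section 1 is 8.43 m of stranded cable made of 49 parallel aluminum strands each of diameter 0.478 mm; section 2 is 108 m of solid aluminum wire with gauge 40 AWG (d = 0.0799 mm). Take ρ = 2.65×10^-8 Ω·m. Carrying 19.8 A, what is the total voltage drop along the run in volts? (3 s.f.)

11300 V

Section 1: A_strand = π(2.3900e-04)² = 1.795e-07 m²; R₁ = ρL/(N·A_s) = (2.65×10^-8)(8.43)/(49×1.795e-07) = 0.02541 Ω
Section 2: A = π(0.0799/2 mm)² = π(3.9950e-05 m)² = 5.014e-09 m²
R₂ = (2.65×10^-8)(108)/(5.014e-09) = 570.8 Ω
R = R₁ + R₂ = 570.8 Ω
V = IR = 19.8 × 570.8 = 11300 V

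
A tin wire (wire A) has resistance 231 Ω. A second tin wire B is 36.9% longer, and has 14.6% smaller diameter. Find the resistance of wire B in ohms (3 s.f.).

434 Ω

R ∝ L/d², so R_B/R_A = (1 + 36.9/100) × (1 − 14.6/100)⁻²
= 1.369 × 1.371 = 1.877
R_B = 1.877 × 231 = 434 Ω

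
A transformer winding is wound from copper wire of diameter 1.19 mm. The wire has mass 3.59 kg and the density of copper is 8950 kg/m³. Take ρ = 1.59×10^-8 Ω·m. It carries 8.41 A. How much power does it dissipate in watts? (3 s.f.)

365 W

A = π(d/2)² = π(5.9500e-04 m)² = 1.1122e-06 m²
L = m/(density·A) = 3.59/(8950×1.1122e-06) = 360.7 m
R = ρL/A = (1.59×10^-8)(360.7)/(1.1122e-06) = 5.156 Ω
P = I²R = (8.41)² × 5.156 = 365 W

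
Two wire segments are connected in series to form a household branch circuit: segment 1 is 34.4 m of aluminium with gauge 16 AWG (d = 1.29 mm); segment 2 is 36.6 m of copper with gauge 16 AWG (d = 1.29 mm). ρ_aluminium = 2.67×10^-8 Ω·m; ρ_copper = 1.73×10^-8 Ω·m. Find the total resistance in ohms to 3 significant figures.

1.19 Ω

Segment 1: A = π(1.29/2 mm)² = π(6.4500e-04 m)² = 1.307e-06 m²
R₁ = ρL/A = (2.67×10^-8)(34.4)/(1.307e-06) = 0.7027 Ω
R₂ = (1.73×10^-8)(36.6)/(1.307e-06) = 0.4845 Ω
R = R₁ + R₂ = 1.19 Ω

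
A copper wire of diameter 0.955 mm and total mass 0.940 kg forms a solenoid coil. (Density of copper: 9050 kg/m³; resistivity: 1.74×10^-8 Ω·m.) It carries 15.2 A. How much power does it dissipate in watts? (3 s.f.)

814 W

A = π(d/2)² = π(4.7750e-04 m)² = 7.1630e-07 m²
L = m/(density·A) = 0.94/(9050×7.1630e-07) = 145 m
R = ρL/A = (1.74×10^-8)(145)/(7.1630e-07) = 3.522 Ω
P = I²R = (15.2)² × 3.522 = 814 W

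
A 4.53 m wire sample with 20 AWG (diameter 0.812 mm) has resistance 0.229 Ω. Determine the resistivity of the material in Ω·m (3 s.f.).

A = π(0.812/2 mm)² = π(4.0600e-04 m)² = 5.178e-07 m²
ρ = RA/L = (0.229)(5.178e-07)/(4.53) = 2.62×10^-8 Ω·m

2.62×10^-8 Ω·m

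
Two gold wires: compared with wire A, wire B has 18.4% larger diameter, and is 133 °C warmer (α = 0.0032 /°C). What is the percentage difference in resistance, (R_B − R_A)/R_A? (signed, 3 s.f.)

R ∝ ρL/d² with ρ ∝ (1+αΔT), so R_B/R_A = (1 + 18.4/100)⁻² × (1 + 0.0032×133)
= 0.7133 × 1.426 = 1.017
(R_B − R_A)/R_A = 1.017 − 1 = 1.69%

1.69%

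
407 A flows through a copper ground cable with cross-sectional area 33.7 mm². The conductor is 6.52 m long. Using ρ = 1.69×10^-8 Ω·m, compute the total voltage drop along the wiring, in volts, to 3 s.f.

1.33 V

A = 33.7 mm² = 3.370e-05 m²
R = ρL/A = (1.69×10^-8)(6.52)/(3.370e-05) = 0.00327 Ω
V = IR = 407 × 0.00327 = 1.33 V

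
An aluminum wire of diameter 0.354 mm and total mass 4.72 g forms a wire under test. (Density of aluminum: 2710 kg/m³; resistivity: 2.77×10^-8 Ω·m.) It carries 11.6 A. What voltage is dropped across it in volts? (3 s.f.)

57.8 V

A = π(d/2)² = π(1.7700e-04 m)² = 9.8423e-08 m²
L = m/(density·A) = 0.00472/(2710×9.8423e-08) = 17.7 m
R = ρL/A = (2.77×10^-8)(17.7)/(9.8423e-08) = 4.98 Ω
V = IR = 11.6 × 4.98 = 57.8 V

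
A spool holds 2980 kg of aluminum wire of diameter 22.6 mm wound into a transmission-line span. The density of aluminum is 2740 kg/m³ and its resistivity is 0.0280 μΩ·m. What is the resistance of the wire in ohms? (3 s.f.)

0.189 Ω

ρ = 0.0280 μΩ·m = 2.80×10^-8 Ω·m
A = π(d/2)² = π(1.1300e-02 m)² = 4.0115e-04 m²
L = m/(density·A) = 2980/(2740×4.0115e-04) = 2711 m
R = ρL/A = (2.80×10^-8)(2711)/(4.0115e-04) = 0.189 Ω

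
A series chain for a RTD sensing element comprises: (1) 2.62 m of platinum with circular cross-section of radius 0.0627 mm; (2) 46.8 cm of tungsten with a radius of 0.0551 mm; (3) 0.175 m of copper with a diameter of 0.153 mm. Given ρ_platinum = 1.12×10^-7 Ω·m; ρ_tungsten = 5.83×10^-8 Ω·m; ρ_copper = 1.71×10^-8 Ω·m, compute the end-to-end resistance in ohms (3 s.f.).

Seg 1: A = πr² = π(6.2700e-05 m)² = 1.235e-08 m²
R_1 = (1.12×10^-7)(2.62)/(1.235e-08) = 23.76 Ω
Seg 2: A = πr² = π(5.5100e-05 m)² = 9.538e-09 m²
R_2 = (5.83×10^-8)(0.468)/(9.538e-09) = 2.861 Ω
Seg 3: A = π(d/2)² = π(7.6500e-05 m)² = 1.839e-08 m²
R_3 = (1.71×10^-8)(0.175)/(1.839e-08) = 0.1628 Ω
R_total = R_1 + R_2 + R_3 = 26.8 Ω

26.8 Ω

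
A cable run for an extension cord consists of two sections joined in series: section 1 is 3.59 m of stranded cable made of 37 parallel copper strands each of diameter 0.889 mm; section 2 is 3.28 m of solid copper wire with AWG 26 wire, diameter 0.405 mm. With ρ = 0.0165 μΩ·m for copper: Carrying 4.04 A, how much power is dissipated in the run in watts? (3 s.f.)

6.90 W

ρ = 0.0165 μΩ·m = 1.65×10^-8 Ω·m
Section 1: A_strand = π(4.4450e-04)² = 6.207e-07 m²; R₁ = ρL/(N·A_s) = (1.65×10^-8)(3.59)/(37×6.207e-07) = 0.002579 Ω
Section 2: A = π(0.405/2 mm)² = π(2.0250e-04 m)² = 1.288e-07 m²
R₂ = (1.65×10^-8)(3.28)/(1.288e-07) = 0.4201 Ω
R = R₁ + R₂ = 0.4227 Ω
P = I²R = (4.04)² × 0.4227 = 6.90 W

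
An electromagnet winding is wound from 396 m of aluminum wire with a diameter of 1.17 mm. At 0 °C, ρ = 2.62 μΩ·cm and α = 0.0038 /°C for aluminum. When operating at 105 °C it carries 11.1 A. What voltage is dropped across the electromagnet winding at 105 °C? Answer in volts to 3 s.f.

ρ = 2.62 μΩ·cm = 2.62×10^-8 Ω·m
A = π(d/2)² = π(5.8500e-04 m)² = 1.075e-06 m²
R₍0₎ = ρL/A = (2.62×10^-8)(396)/(1.075e-06) = 9.65 Ω
R₍105₎ = R₍0₎(1 + αΔT) = 9.65 × (1 + 0.0038×105) = 13.5 Ω
V = IR = 11.1 × 13.5 = 150 V

150 V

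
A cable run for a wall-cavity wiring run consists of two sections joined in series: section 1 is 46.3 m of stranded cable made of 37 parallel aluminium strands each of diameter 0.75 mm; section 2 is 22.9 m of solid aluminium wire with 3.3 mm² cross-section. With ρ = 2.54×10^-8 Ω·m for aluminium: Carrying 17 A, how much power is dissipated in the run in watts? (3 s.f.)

Section 1: A_strand = π(3.7500e-04)² = 4.418e-07 m²; R₁ = ρL/(N·A_s) = (2.54×10^-8)(46.3)/(37×4.418e-07) = 0.07194 Ω
Section 2: A = 3.3 mm² = 3.300e-06 m²
R₂ = (2.54×10^-8)(22.9)/(3.300e-06) = 0.1763 Ω
R = R₁ + R₂ = 0.2482 Ω
P = I²R = (17)² × 0.2482 = 71.7 W

71.7 W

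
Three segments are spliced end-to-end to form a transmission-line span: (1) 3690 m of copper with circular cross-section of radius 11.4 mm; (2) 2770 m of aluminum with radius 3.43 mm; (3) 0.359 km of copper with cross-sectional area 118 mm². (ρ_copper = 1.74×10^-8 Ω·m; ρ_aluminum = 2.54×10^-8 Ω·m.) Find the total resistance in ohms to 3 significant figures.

2.11 Ω

Seg 1: A = πr² = π(1.1400e-02 m)² = 4.083e-04 m²
R_1 = (1.74×10^-8)(3690)/(4.083e-04) = 0.1573 Ω
Seg 2: A = πr² = π(3.4300e-03 m)² = 3.696e-05 m²
R_2 = (2.54×10^-8)(2770)/(3.696e-05) = 1.904 Ω
Seg 3: A = 118 mm² = 1.180e-04 m²
R_3 = (1.74×10^-8)(359)/(1.180e-04) = 0.05294 Ω
R_total = R_1 + R_2 + R_3 = 2.11 Ω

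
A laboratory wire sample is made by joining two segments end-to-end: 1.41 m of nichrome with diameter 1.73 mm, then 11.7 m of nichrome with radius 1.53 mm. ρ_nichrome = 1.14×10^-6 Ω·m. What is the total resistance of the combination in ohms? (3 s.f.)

Segment 1: A = π(d/2)² = π(8.6500e-04 m)² = 2.351e-06 m²
R₁ = ρL/A = (1.14×10^-6)(1.41)/(2.351e-06) = 0.6838 Ω
Segment 2: A = πr² = π(1.5300e-03 m)² = 7.354e-06 m²
R₂ = (1.14×10^-6)(11.7)/(7.354e-06) = 1.814 Ω
R = R₁ + R₂ = 2.50 Ω

2.50 Ω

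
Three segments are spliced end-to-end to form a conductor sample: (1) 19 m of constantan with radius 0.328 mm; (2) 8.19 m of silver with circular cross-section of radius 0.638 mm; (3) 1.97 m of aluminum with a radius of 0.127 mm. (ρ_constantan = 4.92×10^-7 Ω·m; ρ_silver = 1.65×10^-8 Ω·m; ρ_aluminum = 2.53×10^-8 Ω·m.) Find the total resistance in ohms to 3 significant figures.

Seg 1: A = πr² = π(3.2800e-04 m)² = 3.380e-07 m²
R_1 = (4.92×10^-7)(19)/(3.380e-07) = 27.66 Ω
Seg 2: A = πr² = π(6.3800e-04 m)² = 1.279e-06 m²
R_2 = (1.65×10^-8)(8.19)/(1.279e-06) = 0.1057 Ω
Seg 3: A = πr² = π(1.2700e-04 m)² = 5.067e-08 m²
R_3 = (2.53×10^-8)(1.97)/(5.067e-08) = 0.9836 Ω
R_total = R_1 + R_2 + R_3 = 28.7 Ω

28.7 Ω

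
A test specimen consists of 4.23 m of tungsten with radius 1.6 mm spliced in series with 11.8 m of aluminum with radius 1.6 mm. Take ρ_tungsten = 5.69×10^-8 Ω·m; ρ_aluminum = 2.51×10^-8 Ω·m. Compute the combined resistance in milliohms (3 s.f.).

Segment 1: A = πr² = π(1.6000e-03 m)² = 8.042e-06 m²
R₁ = ρL/A = (5.69×10^-8)(4.23)/(8.042e-06) = 0.02993 Ω
R₂ = (2.51×10^-8)(11.8)/(8.042e-06) = 0.03683 Ω
R = R₁ + R₂ = 66.8 mΩ

66.8 mΩ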